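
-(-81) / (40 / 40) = 81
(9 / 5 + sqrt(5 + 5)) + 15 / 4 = sqrt(10) + 111 / 20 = 8.71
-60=-60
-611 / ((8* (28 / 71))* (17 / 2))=-43381 / 1904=-22.78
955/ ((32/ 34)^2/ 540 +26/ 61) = 2272818825/ 1018294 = 2231.99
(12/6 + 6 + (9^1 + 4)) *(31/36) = 217/12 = 18.08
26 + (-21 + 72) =77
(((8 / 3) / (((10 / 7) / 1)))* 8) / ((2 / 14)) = 1568 / 15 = 104.53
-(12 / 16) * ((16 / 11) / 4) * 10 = -30 / 11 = -2.73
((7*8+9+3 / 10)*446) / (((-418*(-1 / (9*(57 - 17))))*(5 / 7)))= 36695988 / 1045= 35115.78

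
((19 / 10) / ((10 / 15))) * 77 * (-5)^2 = 21945 / 4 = 5486.25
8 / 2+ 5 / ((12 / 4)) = 5.67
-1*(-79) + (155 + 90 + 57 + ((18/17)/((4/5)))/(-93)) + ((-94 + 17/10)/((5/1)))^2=950915333/1317500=721.76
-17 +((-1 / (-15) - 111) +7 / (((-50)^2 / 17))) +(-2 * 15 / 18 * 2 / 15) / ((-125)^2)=-71935733 / 562500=-127.89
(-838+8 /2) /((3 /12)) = -3336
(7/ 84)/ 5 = 1/ 60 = 0.02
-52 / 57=-0.91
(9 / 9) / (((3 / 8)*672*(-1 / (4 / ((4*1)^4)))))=-1 / 16128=-0.00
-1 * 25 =-25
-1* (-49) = 49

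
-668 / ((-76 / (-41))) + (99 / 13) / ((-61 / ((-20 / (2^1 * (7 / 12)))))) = -37781977 / 105469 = -358.23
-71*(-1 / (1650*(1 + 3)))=0.01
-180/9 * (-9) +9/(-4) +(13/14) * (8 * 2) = 5393/28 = 192.61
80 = 80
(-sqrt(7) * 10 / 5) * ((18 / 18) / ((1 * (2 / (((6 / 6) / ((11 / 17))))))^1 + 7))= -34 * sqrt(7) / 141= -0.64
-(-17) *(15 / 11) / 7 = 255 / 77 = 3.31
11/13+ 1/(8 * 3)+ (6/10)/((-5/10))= -487/1560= -0.31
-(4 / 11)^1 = -4 / 11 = -0.36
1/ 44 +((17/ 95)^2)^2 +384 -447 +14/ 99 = -2026702827559/ 32254447500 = -62.83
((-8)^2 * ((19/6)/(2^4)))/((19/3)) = 2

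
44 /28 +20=151 /7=21.57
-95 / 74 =-1.28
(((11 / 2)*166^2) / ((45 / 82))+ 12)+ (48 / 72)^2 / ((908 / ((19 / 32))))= 30093047413 / 108960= 276184.36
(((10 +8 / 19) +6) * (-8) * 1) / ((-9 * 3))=832 / 171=4.87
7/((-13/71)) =-497/13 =-38.23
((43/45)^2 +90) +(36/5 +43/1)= 285754/2025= 141.11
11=11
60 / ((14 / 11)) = 330 / 7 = 47.14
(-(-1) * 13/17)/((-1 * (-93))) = 13/1581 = 0.01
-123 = -123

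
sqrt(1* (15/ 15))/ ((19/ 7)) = 7/ 19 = 0.37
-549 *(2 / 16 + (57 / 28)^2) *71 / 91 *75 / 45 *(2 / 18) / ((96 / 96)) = -338.64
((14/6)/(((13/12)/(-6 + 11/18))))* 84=-38024/39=-974.97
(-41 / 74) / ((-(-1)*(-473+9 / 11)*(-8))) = -451 / 3074848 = -0.00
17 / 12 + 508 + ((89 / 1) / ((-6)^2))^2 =668125 / 1296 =515.53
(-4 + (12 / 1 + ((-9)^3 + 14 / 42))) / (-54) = 1081 / 81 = 13.35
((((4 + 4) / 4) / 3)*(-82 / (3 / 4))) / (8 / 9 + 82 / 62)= -20336 / 617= -32.96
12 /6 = 2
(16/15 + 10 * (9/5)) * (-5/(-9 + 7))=143/3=47.67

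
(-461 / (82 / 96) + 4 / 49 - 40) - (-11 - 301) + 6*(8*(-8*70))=-54539580 / 2009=-27147.63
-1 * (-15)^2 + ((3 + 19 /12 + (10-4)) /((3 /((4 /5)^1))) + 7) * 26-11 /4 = 27.63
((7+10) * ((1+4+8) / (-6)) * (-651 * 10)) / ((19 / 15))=3596775 / 19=189303.95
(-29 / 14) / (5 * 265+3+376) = -29 / 23856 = -0.00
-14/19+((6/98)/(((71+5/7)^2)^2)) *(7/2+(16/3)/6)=-5334505271795/7239685825824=-0.74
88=88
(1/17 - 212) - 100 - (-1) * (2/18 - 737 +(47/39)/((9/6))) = -2084525/1989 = -1048.03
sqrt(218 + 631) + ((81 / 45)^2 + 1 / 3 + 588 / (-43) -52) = -200276 / 3225 + sqrt(849) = -32.96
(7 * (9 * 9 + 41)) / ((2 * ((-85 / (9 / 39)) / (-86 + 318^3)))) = -3168735402 / 85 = -37279240.02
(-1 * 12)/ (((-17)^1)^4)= -12/ 83521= -0.00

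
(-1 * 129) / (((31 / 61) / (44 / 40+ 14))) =-1188219 / 310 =-3832.96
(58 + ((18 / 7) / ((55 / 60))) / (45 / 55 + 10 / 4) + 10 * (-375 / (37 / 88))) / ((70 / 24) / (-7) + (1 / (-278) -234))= 279419039880 / 7392882791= 37.80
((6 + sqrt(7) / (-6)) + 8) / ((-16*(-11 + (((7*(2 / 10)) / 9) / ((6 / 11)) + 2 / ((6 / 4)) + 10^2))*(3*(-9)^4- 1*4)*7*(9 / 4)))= -15 / 481486093 + 5*sqrt(7) / 13481610604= -0.00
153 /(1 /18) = 2754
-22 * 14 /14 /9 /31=-22 /279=-0.08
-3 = -3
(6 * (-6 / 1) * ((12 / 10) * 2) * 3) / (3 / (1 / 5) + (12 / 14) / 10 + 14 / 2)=-9072 / 773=-11.74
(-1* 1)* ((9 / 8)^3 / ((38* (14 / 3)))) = -2187 / 272384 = -0.01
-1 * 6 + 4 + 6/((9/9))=4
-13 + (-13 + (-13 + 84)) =45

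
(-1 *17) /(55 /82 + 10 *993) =-1394 /814315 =-0.00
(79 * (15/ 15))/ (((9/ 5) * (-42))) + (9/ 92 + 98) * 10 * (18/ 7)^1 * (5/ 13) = 109535645/ 113022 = 969.15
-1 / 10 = -0.10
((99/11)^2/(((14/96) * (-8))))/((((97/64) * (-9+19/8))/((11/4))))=684288/35987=19.01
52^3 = 140608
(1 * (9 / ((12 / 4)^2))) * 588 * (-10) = -5880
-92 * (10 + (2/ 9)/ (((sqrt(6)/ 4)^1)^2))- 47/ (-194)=-5103259/ 5238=-974.28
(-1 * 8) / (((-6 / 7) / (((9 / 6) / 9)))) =14 / 9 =1.56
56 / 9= 6.22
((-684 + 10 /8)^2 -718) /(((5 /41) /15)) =915965379 /16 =57247836.19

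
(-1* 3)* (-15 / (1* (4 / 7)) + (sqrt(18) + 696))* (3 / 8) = -24111 / 32- 27* sqrt(2) / 8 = -758.24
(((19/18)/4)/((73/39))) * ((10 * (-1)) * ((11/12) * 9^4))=-9903465/1168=-8478.99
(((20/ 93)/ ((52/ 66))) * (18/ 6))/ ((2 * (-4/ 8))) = -330/ 403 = -0.82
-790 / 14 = -395 / 7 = -56.43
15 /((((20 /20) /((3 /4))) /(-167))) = -7515 /4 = -1878.75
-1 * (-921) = 921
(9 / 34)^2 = 81 / 1156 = 0.07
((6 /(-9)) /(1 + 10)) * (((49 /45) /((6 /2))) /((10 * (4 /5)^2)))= -49 /14256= -0.00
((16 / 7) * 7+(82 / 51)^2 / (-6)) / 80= 60743 / 312120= 0.19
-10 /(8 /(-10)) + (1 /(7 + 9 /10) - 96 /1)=-13173 /158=-83.37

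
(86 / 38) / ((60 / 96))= 344 / 95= 3.62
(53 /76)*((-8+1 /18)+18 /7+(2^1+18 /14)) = -13939 /9576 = -1.46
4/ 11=0.36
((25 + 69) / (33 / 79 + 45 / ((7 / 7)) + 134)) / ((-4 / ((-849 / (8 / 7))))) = 22066359 / 226784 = 97.30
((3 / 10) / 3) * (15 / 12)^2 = 5 / 32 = 0.16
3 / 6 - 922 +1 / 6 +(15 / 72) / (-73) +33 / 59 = -95178863 / 103368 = -920.78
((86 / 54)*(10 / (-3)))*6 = -860 / 27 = -31.85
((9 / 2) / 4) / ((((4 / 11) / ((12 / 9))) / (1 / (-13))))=-33 / 104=-0.32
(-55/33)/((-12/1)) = 5/36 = 0.14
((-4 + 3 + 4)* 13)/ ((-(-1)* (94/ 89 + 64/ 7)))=8099/ 2118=3.82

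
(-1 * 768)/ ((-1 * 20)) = 192/ 5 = 38.40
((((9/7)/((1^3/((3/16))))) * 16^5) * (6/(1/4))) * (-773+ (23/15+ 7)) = -4637836668.34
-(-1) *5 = 5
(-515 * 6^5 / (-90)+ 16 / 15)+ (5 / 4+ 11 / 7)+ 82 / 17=317763641 / 7140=44504.71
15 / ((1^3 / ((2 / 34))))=15 / 17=0.88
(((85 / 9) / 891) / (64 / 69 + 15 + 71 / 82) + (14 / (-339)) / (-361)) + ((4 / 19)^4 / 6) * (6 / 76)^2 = 1009454655756016 / 1350206897208327873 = 0.00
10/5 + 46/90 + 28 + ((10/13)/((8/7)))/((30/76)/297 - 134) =30.51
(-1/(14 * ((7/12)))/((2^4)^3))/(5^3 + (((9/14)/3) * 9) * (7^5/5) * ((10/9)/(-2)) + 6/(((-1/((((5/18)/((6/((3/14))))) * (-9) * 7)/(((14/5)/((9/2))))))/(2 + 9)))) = 0.00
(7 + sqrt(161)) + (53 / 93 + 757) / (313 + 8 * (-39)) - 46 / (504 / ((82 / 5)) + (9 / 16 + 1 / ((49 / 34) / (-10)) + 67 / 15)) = sqrt(161) + 986073763135 / 1292408259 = 775.66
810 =810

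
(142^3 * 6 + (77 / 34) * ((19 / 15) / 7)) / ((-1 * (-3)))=8761661489 / 1530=5726576.14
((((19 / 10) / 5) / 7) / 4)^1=19 / 1400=0.01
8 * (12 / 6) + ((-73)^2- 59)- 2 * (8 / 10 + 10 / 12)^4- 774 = 1821595199 / 405000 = 4497.77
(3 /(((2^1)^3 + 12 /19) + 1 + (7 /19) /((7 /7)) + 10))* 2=3 /10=0.30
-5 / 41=-0.12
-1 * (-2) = 2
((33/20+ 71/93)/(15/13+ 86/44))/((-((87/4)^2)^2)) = -82166656/23682727850985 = -0.00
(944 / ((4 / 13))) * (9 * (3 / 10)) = 41418 / 5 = 8283.60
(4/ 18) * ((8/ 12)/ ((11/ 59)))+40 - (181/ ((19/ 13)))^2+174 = -15122.07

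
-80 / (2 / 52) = -2080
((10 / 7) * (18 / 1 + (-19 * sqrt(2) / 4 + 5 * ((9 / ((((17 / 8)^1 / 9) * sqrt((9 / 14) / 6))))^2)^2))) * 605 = 464621138020620900 / 584647 - 57475 * sqrt(2) / 14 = 794703700910.54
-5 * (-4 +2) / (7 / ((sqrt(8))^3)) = 160 * sqrt(2) / 7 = 32.32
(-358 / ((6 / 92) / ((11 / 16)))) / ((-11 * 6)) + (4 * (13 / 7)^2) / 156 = 202045 / 3528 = 57.27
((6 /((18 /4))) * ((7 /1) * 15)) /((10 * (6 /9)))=21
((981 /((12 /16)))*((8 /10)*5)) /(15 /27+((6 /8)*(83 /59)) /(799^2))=7094402203968 /753315421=9417.57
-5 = -5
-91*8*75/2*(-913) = 24924900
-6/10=-0.60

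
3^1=3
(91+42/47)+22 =113.89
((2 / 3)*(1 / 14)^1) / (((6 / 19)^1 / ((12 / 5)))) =38 / 105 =0.36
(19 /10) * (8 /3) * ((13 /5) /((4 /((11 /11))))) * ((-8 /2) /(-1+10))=-988 /675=-1.46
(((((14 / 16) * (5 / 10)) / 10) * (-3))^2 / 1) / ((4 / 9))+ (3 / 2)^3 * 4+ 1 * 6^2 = 5072769 / 102400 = 49.54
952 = 952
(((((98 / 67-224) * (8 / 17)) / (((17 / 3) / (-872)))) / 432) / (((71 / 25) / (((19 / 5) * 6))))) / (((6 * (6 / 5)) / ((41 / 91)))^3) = 446048096875 / 6078358373724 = 0.07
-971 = -971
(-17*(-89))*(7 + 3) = 15130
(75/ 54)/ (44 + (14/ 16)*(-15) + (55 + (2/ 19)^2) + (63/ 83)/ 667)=1998532100/ 123586821207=0.02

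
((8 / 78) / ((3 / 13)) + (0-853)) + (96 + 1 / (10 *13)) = -885161 / 1170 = -756.55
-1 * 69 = -69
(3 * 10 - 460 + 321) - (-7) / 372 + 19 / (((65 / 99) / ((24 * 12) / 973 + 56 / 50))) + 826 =445836621383 / 588178500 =758.00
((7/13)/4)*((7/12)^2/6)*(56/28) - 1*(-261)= 5863447/22464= 261.02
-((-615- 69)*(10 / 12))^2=-324900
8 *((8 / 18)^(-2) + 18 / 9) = 113 / 2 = 56.50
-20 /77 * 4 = -80 /77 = -1.04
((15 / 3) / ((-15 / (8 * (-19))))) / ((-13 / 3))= -152 / 13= -11.69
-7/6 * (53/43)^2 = -19663/11094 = -1.77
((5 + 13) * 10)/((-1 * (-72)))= 5/2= 2.50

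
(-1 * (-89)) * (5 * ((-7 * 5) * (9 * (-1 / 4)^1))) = 140175 / 4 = 35043.75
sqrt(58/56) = sqrt(203)/14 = 1.02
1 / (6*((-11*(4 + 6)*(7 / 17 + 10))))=-0.00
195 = 195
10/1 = 10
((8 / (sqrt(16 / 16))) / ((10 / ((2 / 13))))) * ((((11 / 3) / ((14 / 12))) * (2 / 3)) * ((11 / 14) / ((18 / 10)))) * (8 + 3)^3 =2576816 / 17199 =149.82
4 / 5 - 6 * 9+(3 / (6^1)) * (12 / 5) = -52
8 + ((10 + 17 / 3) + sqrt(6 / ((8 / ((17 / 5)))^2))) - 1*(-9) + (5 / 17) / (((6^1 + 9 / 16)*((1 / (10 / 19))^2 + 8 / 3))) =17*sqrt(6) / 40 + 21964346 / 672231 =33.71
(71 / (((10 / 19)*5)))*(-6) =-4047 / 25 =-161.88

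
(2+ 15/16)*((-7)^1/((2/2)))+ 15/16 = -157/8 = -19.62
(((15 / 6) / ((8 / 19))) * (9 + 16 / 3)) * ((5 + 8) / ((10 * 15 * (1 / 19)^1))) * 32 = 201799 / 45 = 4484.42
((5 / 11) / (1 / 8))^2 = 1600 / 121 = 13.22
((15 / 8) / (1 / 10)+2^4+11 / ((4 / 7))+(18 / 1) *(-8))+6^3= 126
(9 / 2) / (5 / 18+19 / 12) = 162 / 67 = 2.42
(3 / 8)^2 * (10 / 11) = 0.13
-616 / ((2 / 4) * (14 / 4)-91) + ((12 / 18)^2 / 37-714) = -4002814 / 5661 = -707.09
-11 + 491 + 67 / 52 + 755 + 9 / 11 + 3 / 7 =4955091 / 4004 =1237.54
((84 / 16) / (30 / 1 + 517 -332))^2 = 441 / 739600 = 0.00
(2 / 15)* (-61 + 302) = 482 / 15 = 32.13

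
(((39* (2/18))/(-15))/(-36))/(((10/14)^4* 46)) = 31213/46575000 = 0.00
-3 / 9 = -1 / 3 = -0.33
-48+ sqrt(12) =-48+ 2*sqrt(3) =-44.54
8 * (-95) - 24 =-784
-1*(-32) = 32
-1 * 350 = -350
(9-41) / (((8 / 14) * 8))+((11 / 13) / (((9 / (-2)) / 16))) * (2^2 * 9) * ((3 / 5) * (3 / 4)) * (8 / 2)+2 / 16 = -104951 / 520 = -201.83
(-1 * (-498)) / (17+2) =498 / 19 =26.21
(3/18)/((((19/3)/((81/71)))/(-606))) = -18.19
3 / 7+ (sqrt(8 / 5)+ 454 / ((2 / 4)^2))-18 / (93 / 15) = 2 *sqrt(10) / 5+ 393535 / 217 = 1814.79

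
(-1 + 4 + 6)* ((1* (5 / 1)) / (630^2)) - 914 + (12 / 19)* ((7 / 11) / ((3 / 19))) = -88429309 / 97020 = -911.45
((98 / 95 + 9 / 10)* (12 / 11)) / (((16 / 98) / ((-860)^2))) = 1995034020 / 209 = 9545617.32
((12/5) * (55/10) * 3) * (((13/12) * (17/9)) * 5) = 2431/6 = 405.17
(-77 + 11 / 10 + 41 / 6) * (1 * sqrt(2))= -1036 * sqrt(2) / 15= -97.68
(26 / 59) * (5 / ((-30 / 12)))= -52 / 59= -0.88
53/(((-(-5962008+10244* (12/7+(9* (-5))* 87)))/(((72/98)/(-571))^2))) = 5724/3004069669054727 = 0.00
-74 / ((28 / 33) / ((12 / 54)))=-407 / 21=-19.38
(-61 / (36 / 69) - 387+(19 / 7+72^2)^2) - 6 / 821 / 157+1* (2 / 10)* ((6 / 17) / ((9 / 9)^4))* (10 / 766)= 13275300062889003203 / 493478039796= 26901501.17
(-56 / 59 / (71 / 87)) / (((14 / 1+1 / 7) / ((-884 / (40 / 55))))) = 99.96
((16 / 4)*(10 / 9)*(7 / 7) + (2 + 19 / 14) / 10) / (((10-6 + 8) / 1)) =6023 / 15120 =0.40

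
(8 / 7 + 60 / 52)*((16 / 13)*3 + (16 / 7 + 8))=265848 / 8281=32.10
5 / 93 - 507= -47146 / 93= -506.95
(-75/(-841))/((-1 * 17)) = -0.01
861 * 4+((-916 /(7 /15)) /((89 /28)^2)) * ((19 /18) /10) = 81352460 /23763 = 3423.49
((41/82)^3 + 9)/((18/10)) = 365/72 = 5.07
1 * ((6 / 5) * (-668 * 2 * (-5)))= 8016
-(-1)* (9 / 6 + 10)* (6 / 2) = 69 / 2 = 34.50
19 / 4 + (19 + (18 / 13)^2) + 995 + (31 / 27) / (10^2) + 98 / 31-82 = 3330652096 / 3536325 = 941.84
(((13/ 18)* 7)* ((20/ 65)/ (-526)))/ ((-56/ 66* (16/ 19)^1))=209/ 50496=0.00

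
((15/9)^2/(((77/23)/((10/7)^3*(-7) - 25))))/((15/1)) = -255875/101871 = -2.51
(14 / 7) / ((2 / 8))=8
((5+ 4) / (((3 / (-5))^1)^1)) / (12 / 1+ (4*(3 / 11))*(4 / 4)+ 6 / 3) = -165 / 166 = -0.99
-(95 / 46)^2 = -9025 / 2116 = -4.27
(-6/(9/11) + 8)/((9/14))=28/27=1.04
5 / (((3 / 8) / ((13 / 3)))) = 520 / 9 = 57.78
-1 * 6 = -6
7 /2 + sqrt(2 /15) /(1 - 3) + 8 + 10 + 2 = 47 /2 - sqrt(30) /30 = 23.32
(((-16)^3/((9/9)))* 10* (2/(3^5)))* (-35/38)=1433600/4617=310.50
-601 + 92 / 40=-5987 / 10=-598.70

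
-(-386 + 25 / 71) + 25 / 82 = 2247017 / 5822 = 385.95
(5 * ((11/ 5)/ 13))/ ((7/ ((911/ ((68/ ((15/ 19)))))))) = 150315/ 117572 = 1.28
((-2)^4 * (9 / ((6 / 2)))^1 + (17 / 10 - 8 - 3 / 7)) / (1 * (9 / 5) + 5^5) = 2889 / 218876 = 0.01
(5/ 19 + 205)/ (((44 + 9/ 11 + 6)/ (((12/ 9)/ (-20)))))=-220/ 817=-0.27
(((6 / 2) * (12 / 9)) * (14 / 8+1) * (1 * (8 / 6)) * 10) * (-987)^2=142878120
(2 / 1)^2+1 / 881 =3525 / 881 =4.00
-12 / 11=-1.09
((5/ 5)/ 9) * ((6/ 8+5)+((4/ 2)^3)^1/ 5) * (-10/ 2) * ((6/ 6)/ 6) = -49/ 72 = -0.68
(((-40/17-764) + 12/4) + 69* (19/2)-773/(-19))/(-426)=43391/275196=0.16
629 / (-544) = -37 / 32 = -1.16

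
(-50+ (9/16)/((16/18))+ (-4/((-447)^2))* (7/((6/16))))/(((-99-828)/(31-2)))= 109846428665/71125610112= 1.54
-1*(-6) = 6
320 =320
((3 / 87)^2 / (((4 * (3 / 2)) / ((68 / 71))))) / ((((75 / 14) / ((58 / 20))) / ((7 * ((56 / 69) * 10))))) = 186592 / 31965975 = 0.01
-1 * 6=-6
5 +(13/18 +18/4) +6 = 146/9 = 16.22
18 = 18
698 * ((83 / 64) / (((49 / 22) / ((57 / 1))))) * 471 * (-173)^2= 256026060394731 / 784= 326563852544.30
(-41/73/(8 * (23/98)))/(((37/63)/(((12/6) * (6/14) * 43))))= -2332449/124246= -18.77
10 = 10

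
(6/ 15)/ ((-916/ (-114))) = 57/ 1145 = 0.05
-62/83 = -0.75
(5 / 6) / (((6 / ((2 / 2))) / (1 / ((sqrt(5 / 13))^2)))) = 13 / 36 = 0.36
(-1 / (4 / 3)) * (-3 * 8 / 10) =9 / 5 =1.80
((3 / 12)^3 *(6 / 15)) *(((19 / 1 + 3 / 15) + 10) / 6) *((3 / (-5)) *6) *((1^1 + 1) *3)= -657 / 1000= -0.66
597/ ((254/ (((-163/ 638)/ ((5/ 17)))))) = -1654287/ 810260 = -2.04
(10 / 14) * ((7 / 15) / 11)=1 / 33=0.03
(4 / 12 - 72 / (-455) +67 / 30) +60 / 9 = 25639 / 2730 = 9.39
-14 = -14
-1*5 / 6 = -5 / 6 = -0.83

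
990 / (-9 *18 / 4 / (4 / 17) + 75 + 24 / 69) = -182160 / 17807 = -10.23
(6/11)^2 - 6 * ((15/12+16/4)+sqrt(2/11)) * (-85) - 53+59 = 510 * sqrt(22)/11+649479/242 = 2901.26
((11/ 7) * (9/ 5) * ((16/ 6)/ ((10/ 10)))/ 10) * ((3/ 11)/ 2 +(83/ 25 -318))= -1037994/ 4375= -237.26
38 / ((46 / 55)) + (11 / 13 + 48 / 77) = 1079878 / 23023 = 46.90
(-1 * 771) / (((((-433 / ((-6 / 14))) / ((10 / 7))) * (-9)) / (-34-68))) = -262140 / 21217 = -12.36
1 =1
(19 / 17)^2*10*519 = 1873590 / 289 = 6483.01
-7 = -7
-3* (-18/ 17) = 54/ 17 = 3.18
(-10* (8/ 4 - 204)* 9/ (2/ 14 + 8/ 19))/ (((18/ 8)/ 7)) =1504496/ 15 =100299.73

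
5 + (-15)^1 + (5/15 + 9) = -0.67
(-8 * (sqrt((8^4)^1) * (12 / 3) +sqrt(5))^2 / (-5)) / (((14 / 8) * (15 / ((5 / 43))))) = 16384 * sqrt(5) / 4515 +99872 / 215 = 472.64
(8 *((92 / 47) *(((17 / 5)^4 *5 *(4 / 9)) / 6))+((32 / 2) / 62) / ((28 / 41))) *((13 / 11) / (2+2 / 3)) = 343.66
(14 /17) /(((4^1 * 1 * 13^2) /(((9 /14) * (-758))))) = -0.59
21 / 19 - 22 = -20.89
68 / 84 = 17 / 21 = 0.81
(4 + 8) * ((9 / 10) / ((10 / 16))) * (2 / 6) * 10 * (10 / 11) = 576 / 11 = 52.36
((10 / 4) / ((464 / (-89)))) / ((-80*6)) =89 / 89088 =0.00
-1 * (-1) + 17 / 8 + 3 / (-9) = 67 / 24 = 2.79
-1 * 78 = -78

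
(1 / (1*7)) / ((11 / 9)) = 9 / 77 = 0.12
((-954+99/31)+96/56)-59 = -218756/217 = -1008.09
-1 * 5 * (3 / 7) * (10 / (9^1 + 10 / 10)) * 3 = -45 / 7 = -6.43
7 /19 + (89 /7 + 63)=10119 /133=76.08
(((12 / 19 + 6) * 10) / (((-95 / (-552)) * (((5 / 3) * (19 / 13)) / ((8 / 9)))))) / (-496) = -301392 / 1063145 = -0.28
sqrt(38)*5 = 5*sqrt(38) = 30.82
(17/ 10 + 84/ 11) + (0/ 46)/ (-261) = 1027/ 110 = 9.34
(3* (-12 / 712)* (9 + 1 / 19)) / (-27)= 86 / 5073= 0.02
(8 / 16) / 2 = 0.25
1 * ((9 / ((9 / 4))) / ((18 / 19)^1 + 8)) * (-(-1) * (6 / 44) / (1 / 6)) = 0.37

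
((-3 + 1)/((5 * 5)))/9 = -2/225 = -0.01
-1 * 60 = -60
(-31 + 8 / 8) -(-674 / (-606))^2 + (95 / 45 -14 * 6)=-3461992 / 30603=-113.13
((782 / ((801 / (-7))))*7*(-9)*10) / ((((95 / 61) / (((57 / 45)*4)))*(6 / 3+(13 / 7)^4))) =44896740784 / 44539605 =1008.02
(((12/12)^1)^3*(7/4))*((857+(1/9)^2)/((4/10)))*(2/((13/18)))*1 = 1214815/117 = 10383.03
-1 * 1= -1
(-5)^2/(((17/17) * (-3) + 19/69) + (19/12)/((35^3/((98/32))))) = -96600000/10527563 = -9.18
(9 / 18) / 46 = 1 / 92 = 0.01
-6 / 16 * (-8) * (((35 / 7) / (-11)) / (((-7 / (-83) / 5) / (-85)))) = 529125 / 77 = 6871.75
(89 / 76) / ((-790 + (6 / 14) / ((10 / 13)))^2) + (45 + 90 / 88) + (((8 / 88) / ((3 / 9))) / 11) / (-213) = 91762674072873879 / 1993860595650836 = 46.02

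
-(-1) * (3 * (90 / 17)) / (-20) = -27 / 34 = -0.79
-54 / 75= -18 / 25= -0.72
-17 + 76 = 59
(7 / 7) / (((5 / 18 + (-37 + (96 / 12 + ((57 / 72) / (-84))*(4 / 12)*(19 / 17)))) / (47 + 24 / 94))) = -228354336 / 138812855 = -1.65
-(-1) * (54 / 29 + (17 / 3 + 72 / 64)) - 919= -633601 / 696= -910.35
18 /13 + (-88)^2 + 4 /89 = 8961462 /1157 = 7745.43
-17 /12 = -1.42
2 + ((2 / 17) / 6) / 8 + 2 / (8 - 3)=4901 / 2040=2.40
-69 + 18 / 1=-51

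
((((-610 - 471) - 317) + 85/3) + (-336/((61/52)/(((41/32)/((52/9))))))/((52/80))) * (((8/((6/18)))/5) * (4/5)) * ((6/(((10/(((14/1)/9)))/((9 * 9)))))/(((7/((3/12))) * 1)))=-1508071824/99125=-15213.84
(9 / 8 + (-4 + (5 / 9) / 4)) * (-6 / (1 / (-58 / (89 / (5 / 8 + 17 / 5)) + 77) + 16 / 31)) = 808511837 / 26081232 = 31.00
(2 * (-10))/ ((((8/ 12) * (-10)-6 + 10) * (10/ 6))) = 9/ 2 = 4.50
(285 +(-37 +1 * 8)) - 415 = -159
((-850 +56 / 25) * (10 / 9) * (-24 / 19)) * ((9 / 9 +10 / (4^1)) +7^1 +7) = 1186864 / 57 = 20822.18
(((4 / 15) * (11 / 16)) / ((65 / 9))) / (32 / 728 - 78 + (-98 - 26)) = -77 / 612600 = -0.00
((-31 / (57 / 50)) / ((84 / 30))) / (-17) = 3875 / 6783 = 0.57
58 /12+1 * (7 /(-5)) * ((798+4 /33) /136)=-12651 /3740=-3.38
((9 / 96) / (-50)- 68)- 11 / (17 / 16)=-2131251 / 27200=-78.35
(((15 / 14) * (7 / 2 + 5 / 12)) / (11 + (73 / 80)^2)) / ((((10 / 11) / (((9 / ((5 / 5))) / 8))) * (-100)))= -1551 / 353402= -0.00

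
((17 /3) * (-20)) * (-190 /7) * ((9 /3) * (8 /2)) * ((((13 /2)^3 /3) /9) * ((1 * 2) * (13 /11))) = 1845040600 /2079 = 887465.42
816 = 816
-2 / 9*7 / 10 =-7 / 45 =-0.16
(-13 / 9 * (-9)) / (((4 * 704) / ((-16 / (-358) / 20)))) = 13 / 1260160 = 0.00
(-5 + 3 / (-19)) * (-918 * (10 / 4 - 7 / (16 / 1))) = 742203 / 76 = 9765.83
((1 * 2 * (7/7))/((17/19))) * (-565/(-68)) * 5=53675/578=92.86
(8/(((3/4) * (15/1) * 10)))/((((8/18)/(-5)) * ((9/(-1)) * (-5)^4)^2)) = -4/158203125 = -0.00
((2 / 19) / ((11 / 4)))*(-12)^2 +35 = 8467 / 209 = 40.51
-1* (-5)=5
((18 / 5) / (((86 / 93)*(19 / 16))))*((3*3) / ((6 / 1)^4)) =93 / 4085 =0.02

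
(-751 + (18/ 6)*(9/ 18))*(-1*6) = 4497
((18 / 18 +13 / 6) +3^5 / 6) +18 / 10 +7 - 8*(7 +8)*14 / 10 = -1733 / 15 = -115.53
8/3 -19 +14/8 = -175/12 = -14.58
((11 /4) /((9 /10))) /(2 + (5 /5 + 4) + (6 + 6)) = 55 /342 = 0.16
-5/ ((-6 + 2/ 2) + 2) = 5/ 3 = 1.67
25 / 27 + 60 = 60.93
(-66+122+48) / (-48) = -13 / 6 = -2.17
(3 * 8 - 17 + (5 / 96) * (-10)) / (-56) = -311 / 2688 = -0.12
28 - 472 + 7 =-437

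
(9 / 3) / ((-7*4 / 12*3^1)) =-3 / 7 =-0.43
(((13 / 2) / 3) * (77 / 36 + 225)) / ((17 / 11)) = 68783 / 216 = 318.44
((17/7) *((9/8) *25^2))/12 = 31875/224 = 142.30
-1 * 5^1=-5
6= 6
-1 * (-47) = 47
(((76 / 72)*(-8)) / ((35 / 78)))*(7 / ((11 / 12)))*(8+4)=-94848 / 55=-1724.51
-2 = -2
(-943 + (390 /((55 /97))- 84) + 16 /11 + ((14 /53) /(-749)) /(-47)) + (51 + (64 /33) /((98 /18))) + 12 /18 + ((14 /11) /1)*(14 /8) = -244351786337 /861980658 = -283.48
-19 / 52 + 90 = 4661 / 52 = 89.63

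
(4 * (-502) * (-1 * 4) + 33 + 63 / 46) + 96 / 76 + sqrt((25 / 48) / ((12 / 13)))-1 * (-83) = 5 * sqrt(13) / 24 + 7123653 / 874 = 8151.38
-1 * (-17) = 17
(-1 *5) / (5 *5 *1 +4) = -5 / 29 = -0.17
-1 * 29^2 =-841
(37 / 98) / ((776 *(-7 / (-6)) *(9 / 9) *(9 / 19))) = 703 / 798504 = 0.00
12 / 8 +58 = 59.50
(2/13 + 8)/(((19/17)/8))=14416/247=58.36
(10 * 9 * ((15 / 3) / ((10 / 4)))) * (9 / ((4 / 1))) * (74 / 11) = 29970 / 11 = 2724.55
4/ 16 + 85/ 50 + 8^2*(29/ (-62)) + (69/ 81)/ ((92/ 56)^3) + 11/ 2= -197418023/ 8855460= -22.29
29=29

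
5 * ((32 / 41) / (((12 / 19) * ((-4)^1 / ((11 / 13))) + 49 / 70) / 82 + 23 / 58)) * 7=135766400 / 1832337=74.09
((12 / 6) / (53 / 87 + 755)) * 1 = 87 / 32869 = 0.00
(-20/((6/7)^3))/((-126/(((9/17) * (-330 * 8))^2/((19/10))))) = 1422960000/5491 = 259144.05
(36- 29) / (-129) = -7 / 129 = -0.05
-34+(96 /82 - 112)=-144.83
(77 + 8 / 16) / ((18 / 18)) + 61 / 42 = 1658 / 21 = 78.95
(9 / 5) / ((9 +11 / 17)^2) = 2601 / 134480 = 0.02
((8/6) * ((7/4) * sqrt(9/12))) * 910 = 3185 * sqrt(3)/3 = 1838.86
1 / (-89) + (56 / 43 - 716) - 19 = -733.71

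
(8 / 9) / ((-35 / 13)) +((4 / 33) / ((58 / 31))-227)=-22836761 / 100485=-227.27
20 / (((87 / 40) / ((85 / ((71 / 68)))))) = 4624000 / 6177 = 748.58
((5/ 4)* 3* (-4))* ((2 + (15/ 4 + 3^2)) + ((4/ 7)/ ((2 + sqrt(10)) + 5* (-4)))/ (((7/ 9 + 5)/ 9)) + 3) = -15171915/ 57148 + 1215* sqrt(10)/ 28574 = -265.35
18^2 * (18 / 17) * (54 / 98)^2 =104.16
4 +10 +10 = 24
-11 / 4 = -2.75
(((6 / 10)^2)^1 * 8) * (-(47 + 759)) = -58032 / 25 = -2321.28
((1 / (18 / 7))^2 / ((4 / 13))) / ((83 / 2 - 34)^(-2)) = 15925 / 576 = 27.65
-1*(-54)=54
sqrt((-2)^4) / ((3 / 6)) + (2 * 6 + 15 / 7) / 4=323 / 28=11.54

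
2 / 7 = 0.29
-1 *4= -4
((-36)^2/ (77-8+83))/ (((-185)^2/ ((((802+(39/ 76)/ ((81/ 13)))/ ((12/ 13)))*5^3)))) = 106981745/ 3953672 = 27.06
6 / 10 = 3 / 5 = 0.60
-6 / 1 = -6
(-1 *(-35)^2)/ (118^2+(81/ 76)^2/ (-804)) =-379252160/ 4310780849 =-0.09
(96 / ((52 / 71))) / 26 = 852 / 169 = 5.04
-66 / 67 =-0.99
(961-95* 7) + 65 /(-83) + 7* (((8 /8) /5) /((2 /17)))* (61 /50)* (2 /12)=74111497 /249000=297.64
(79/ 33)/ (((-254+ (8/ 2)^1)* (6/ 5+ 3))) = -79/ 34650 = -0.00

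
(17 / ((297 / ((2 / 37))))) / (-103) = -34 / 1131867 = -0.00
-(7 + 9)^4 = -65536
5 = 5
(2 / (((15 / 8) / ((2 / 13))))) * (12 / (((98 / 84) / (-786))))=-603648 / 455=-1326.70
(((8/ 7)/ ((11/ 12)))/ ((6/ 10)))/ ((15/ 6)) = 0.83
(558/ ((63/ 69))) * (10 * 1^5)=42780/ 7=6111.43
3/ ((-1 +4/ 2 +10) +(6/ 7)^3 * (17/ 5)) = 5145/ 22537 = 0.23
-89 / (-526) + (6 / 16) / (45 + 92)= 49561 / 288248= 0.17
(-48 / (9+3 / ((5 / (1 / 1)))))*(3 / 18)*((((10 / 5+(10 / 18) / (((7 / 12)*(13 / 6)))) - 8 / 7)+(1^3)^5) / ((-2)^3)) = 1045 / 4368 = 0.24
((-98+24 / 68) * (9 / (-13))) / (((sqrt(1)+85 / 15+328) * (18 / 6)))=3735 / 55471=0.07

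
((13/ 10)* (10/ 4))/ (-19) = -13/ 76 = -0.17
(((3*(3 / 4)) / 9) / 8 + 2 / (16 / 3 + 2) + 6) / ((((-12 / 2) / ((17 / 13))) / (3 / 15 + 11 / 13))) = -641291 / 446160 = -1.44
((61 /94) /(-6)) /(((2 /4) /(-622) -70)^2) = -23599924 /1069217179101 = -0.00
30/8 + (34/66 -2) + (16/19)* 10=26801/2508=10.69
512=512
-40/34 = -20/17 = -1.18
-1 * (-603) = 603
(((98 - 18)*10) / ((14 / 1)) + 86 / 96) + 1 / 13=253849 / 4368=58.12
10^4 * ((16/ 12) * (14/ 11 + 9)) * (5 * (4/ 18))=45200000/ 297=152188.55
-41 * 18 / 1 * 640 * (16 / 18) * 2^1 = -839680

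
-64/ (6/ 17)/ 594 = -272/ 891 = -0.31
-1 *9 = -9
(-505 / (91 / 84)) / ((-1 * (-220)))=-303 / 143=-2.12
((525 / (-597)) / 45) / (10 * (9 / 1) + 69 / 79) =-2765 / 12857589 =-0.00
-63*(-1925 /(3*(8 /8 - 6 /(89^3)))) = 581599425 /14387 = 40425.34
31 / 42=0.74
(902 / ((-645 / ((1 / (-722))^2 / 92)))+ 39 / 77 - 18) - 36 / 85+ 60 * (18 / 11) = 1625012177461889 / 20245643630520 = 80.26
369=369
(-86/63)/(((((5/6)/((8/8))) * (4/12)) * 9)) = -0.55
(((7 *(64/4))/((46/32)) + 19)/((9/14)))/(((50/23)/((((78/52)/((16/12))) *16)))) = 31206/25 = 1248.24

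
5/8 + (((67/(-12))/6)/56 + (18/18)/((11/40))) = 188263/44352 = 4.24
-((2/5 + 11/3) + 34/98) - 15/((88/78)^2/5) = -90125509/1422960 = -63.34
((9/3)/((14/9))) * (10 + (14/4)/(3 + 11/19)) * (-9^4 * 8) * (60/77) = -7934414130/9163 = -865918.82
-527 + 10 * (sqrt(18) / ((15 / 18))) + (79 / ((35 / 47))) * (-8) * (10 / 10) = -48149 / 35 + 36 * sqrt(2) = -1324.77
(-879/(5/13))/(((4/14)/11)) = -879879/10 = -87987.90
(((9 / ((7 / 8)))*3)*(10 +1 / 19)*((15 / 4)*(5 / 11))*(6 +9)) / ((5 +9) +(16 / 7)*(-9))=-5801625 / 4807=-1206.91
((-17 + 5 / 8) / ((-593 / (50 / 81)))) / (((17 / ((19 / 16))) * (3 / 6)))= 62225 / 26129952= 0.00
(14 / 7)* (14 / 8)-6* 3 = -29 / 2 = -14.50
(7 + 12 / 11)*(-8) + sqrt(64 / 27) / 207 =-712 / 11 + 8*sqrt(3) / 1863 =-64.72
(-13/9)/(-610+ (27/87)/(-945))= 13195/5572353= 0.00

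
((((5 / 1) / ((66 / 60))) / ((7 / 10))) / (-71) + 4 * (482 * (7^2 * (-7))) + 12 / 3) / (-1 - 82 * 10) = 3615327600 / 4488407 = 805.48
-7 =-7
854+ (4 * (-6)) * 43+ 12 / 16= -709 / 4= -177.25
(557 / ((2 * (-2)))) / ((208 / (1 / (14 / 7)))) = -557 / 1664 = -0.33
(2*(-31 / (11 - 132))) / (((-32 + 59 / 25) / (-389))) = 602950 / 89661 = 6.72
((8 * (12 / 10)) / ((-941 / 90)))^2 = 746496 / 885481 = 0.84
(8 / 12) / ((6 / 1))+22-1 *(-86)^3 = 5724703 / 9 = 636078.11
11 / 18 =0.61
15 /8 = 1.88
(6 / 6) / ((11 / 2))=2 / 11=0.18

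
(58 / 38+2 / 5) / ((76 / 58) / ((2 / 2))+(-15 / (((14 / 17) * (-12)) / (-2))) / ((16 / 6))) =1188768 / 106115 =11.20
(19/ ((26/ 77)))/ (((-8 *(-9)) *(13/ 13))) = 1463/ 1872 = 0.78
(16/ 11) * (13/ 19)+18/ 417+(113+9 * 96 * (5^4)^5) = 2393728637695315812929/ 29051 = 82397460937500114.04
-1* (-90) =90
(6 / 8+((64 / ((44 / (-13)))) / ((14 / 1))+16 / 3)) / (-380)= -4373 / 351120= -0.01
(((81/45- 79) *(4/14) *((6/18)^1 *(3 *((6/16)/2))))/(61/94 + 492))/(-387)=9071/418170270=0.00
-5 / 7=-0.71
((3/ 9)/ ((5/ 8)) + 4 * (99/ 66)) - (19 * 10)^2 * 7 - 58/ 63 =-79598732/ 315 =-252694.39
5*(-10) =-50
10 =10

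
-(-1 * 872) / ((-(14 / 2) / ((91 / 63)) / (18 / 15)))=-215.92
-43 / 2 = -21.50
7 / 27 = 0.26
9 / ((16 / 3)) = 27 / 16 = 1.69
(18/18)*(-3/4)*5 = -15/4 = -3.75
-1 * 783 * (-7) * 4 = 21924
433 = 433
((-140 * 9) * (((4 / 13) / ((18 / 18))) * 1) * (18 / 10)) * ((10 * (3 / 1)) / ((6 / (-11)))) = 498960 / 13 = 38381.54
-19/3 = -6.33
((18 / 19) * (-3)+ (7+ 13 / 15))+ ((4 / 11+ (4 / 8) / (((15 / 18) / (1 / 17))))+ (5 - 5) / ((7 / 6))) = 57809 / 10659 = 5.42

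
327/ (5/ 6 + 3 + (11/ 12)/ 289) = 378012/ 4435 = 85.23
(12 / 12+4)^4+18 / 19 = 11893 / 19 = 625.95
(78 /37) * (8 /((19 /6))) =3744 /703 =5.33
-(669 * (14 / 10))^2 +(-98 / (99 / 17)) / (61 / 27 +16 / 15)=-108315309921 / 123475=-877224.62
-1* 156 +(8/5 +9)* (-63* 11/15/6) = -11881/50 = -237.62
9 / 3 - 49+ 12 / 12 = -45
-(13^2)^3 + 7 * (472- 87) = -4824114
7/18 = 0.39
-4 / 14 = -2 / 7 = -0.29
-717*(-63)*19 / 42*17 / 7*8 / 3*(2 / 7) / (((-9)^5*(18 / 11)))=-3396668 / 8680203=-0.39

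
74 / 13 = 5.69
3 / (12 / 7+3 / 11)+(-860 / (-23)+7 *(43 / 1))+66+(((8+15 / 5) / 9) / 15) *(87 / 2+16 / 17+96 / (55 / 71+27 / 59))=113314673147 / 272476170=415.87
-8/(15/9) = -24/5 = -4.80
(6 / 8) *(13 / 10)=39 / 40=0.98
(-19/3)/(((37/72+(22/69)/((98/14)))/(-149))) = 10938984/6485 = 1686.81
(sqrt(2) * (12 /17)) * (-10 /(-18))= 20 * sqrt(2) /51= 0.55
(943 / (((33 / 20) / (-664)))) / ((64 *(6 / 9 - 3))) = 391345 / 154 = 2541.20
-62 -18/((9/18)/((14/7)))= -134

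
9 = 9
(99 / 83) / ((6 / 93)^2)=95139 / 332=286.56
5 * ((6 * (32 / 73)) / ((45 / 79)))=5056 / 219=23.09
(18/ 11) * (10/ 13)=180/ 143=1.26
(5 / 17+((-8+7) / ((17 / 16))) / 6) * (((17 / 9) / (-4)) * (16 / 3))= -28 / 81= -0.35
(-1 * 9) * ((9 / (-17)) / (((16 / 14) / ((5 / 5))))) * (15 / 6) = 10.42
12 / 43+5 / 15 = 79 / 129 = 0.61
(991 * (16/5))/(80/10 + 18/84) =221984/575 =386.06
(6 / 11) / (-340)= -3 / 1870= -0.00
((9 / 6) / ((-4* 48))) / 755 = -0.00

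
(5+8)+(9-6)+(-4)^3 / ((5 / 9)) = -496 / 5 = -99.20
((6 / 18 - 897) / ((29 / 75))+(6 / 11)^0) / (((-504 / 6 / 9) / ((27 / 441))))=86427 / 5684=15.21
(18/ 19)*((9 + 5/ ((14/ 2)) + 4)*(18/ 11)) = 31104/ 1463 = 21.26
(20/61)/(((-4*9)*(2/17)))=-85/1098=-0.08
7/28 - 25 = -24.75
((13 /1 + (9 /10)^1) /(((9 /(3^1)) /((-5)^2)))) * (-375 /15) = -17375 /6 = -2895.83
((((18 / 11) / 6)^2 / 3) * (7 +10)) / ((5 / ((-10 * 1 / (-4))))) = 51 / 242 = 0.21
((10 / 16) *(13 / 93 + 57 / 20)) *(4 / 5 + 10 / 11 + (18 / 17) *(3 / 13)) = 4126262 / 1130415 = 3.65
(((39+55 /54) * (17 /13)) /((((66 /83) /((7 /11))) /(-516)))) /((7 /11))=-131114353 /3861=-33958.65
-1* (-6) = 6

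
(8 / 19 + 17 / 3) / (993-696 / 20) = 1735 / 273087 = 0.01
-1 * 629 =-629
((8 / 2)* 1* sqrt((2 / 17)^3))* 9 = 72* sqrt(34) / 289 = 1.45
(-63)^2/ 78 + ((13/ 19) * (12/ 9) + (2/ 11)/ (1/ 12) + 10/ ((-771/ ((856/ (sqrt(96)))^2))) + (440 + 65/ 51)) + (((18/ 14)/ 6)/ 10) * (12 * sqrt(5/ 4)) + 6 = 9 * sqrt(5)/ 70 + 85950219341/ 213670314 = 402.54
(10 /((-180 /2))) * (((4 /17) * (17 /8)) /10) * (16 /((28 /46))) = -46 /315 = -0.15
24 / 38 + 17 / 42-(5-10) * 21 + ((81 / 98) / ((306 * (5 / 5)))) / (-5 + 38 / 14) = 46031135 / 434112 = 106.04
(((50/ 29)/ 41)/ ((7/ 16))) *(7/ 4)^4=0.90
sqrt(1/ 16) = 1/ 4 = 0.25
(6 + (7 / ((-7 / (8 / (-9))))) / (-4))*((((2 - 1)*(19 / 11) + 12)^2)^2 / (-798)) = -13517025626 / 52575831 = -257.10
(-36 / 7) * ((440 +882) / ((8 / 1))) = -849.86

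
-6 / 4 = -3 / 2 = -1.50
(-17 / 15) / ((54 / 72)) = -68 / 45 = -1.51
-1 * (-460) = 460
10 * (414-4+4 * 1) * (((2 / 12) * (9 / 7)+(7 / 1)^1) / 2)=104535 / 7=14933.57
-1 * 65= -65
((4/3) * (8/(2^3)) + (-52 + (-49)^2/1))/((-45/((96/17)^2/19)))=-7220224/82365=-87.66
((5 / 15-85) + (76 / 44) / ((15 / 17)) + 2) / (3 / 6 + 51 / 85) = -8878 / 121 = -73.37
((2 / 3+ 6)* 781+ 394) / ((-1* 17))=-16802 / 51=-329.45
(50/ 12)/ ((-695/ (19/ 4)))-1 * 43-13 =-186911/ 3336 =-56.03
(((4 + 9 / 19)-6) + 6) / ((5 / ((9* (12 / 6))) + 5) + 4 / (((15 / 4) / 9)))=7650 / 25441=0.30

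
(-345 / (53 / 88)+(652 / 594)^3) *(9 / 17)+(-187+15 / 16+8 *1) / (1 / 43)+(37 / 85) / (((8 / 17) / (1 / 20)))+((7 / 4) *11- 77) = -16820969255763661 / 2098174557600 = -8016.95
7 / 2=3.50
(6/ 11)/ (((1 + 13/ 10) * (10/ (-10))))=-60/ 253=-0.24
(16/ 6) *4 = 32/ 3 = 10.67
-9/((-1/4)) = 36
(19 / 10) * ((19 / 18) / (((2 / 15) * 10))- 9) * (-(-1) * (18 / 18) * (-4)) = 3743 / 60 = 62.38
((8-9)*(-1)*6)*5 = 30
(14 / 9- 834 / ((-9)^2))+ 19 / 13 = -2555 / 351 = -7.28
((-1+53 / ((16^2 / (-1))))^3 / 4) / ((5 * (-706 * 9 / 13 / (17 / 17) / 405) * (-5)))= -3451924593 / 236894289920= -0.01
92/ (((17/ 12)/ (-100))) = -110400/ 17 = -6494.12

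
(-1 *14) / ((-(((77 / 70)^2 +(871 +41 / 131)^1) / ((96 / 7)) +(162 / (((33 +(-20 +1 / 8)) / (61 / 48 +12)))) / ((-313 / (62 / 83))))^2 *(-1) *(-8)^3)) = 463284150240040000 / 67739705643457630832623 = 0.00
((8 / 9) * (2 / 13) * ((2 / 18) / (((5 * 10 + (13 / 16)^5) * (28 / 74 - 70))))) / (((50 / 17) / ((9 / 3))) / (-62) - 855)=0.00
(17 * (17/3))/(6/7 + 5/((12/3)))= 8092/177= 45.72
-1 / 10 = -0.10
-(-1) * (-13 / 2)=-13 / 2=-6.50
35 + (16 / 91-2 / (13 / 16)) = 229 / 7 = 32.71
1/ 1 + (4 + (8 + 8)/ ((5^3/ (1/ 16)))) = 626/ 125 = 5.01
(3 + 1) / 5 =0.80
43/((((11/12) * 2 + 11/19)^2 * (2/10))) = 558828/15125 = 36.95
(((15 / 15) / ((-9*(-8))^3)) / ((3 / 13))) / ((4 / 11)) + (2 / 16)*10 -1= 1119887 / 4478976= 0.25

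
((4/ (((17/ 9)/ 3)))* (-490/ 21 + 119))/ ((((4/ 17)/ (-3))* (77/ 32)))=-35424/ 11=-3220.36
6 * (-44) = -264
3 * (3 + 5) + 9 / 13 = 321 / 13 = 24.69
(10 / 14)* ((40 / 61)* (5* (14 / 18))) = 1000 / 549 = 1.82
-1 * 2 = -2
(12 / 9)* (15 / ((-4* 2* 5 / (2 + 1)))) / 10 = -3 / 20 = -0.15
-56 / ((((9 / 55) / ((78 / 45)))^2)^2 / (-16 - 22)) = 14237566190848 / 531441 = 26790492.62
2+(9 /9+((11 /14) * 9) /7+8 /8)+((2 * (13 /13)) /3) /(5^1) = 7561 /1470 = 5.14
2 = 2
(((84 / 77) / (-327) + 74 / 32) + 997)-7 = 19036459 / 19184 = 992.31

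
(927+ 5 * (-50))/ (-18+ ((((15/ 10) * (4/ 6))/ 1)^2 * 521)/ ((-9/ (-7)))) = 6093/ 3485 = 1.75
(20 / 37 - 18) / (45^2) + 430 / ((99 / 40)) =143182894 / 824175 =173.73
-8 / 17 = -0.47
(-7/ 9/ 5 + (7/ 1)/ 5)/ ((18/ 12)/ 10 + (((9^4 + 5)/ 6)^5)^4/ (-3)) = -0.00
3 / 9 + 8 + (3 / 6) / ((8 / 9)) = 427 / 48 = 8.90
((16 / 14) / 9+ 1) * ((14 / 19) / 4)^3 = 3479 / 493848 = 0.01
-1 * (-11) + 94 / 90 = 542 / 45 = 12.04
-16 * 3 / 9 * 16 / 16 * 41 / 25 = -8.75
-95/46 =-2.07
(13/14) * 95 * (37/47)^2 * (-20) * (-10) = 169071500/15463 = 10933.94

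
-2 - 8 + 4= -6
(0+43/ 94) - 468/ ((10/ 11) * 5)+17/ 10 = -118443/ 1175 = -100.80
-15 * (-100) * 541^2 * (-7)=-3073150500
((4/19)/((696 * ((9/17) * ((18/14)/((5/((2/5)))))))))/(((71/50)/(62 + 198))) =9668750/9506403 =1.02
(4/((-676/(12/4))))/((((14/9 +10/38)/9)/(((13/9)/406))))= -513/1641458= -0.00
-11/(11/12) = -12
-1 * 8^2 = -64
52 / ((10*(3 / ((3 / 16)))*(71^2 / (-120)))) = -39 / 5041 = -0.01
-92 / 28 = -23 / 7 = -3.29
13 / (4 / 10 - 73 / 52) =-3380 / 261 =-12.95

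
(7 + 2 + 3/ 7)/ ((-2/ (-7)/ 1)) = 33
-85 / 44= -1.93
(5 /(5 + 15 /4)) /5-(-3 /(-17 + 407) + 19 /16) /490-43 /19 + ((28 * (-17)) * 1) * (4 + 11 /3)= -106065403859 /29047200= -3651.48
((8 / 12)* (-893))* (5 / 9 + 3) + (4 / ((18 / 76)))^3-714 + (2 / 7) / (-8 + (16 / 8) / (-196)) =1136815018 / 572265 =1986.52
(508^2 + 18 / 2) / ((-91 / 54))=-13935942 / 91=-153142.22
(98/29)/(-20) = -49/290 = -0.17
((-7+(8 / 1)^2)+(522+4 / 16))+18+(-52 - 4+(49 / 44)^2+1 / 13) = 13655329 / 25168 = 542.57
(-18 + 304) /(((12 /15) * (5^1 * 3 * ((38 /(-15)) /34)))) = -12155 /38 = -319.87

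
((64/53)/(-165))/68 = -16/148665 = -0.00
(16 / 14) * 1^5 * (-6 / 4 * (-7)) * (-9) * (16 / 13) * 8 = -13824 / 13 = -1063.38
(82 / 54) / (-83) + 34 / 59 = 73775 / 132219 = 0.56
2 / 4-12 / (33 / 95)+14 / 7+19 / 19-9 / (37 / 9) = -27053 / 814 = -33.23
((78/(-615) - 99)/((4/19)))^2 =149072437801/672400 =221702.02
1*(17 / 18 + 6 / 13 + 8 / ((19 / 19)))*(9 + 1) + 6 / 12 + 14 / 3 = 23219 / 234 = 99.23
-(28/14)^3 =-8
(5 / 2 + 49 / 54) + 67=1901 / 27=70.41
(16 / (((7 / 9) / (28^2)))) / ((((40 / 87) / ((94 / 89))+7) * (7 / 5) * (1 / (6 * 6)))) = 55777.06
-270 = -270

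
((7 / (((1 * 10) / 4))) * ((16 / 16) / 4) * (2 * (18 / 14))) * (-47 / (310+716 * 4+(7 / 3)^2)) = -3807 / 143075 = -0.03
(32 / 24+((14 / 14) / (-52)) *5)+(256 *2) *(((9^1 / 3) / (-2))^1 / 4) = -29759 / 156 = -190.76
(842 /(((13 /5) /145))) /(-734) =-305225 /4771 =-63.98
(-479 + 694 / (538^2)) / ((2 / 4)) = -69321491 / 72361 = -958.00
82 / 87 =0.94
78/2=39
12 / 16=0.75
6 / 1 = 6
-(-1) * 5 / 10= 1 / 2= 0.50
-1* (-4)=4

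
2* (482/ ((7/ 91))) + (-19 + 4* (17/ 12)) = 37556/ 3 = 12518.67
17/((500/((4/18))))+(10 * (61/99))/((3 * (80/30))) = 12833/16500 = 0.78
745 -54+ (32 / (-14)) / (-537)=2597485 / 3759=691.00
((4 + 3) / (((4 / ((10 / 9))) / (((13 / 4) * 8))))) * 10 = 4550 / 9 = 505.56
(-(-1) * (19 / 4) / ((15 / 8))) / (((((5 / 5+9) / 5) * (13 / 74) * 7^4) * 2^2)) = 703 / 936390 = 0.00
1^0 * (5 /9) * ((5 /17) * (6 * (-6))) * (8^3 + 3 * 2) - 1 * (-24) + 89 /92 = -4726551 /1564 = -3022.09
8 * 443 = 3544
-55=-55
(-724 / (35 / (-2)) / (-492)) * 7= -362 / 615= -0.59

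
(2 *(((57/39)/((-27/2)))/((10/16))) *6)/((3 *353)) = -1216/619515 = -0.00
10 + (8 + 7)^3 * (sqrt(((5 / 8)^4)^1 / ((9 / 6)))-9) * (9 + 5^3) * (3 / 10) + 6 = -1221059 + 1130625 * sqrt(6) / 64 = -1177786.28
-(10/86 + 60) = -2585/43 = -60.12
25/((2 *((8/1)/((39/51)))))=325/272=1.19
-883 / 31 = -28.48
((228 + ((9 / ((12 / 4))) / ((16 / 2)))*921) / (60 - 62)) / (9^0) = -4587 / 16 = -286.69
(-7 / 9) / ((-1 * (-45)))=-7 / 405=-0.02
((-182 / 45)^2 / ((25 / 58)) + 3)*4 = 8292268 / 50625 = 163.80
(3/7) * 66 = 198/7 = 28.29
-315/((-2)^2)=-315/4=-78.75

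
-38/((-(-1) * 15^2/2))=-76/225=-0.34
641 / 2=320.50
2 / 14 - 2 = -13 / 7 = -1.86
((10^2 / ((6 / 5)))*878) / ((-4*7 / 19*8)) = -6206.10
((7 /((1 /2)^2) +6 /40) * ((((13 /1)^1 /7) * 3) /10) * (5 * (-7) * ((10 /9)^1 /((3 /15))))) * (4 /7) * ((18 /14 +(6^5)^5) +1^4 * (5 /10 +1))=-4855229822124627969131095 /98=-49543161450251305807460.15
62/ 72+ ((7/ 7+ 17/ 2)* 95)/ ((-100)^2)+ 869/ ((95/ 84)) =526221931/ 684000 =769.33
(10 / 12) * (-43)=-215 / 6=-35.83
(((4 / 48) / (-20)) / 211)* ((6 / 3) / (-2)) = 1 / 50640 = 0.00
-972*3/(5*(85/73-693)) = 53217/63130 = 0.84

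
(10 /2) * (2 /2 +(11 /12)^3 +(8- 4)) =49855 /1728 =28.85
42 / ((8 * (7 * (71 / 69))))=207 / 284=0.73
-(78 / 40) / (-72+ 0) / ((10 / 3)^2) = 39 / 16000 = 0.00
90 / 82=45 / 41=1.10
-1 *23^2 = -529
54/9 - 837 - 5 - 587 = -1423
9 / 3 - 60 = -57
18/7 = 2.57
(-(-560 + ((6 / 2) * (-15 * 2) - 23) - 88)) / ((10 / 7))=5327 / 10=532.70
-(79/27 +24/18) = -115/27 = -4.26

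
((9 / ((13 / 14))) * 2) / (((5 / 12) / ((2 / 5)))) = 6048 / 325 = 18.61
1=1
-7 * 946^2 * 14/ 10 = -43850884/ 5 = -8770176.80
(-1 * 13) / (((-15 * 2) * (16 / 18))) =39 / 80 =0.49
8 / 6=4 / 3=1.33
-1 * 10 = -10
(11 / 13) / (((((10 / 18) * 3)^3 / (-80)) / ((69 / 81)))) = -4048 / 325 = -12.46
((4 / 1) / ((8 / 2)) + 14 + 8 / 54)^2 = 167281 / 729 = 229.47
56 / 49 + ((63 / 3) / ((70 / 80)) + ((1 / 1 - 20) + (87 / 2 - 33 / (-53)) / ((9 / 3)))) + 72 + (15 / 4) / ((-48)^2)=105824575 / 1139712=92.85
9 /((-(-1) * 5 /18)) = 162 /5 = 32.40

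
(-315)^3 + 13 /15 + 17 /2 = -937675969 /30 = -31255865.63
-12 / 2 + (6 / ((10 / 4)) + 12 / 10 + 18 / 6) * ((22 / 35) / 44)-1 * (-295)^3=8985329183 / 350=25672369.09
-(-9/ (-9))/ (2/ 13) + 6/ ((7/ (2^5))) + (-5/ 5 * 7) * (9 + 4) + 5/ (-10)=-494/ 7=-70.57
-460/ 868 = -115/ 217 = -0.53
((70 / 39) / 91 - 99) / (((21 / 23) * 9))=-12.05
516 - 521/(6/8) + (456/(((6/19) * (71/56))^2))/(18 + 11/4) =-41.58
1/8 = 0.12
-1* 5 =-5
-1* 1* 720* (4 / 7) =-2880 / 7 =-411.43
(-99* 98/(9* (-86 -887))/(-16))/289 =-77/321368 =-0.00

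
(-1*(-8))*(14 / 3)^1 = 112 / 3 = 37.33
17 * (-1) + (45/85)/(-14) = -4055/238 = -17.04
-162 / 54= -3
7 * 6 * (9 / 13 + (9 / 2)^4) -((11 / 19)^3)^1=12306121619 / 713336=17251.51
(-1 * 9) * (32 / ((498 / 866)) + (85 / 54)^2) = -523.12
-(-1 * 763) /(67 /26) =19838 /67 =296.09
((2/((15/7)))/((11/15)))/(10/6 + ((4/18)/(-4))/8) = 2016/2629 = 0.77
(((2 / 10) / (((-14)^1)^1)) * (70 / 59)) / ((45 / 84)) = -28 / 885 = -0.03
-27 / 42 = -0.64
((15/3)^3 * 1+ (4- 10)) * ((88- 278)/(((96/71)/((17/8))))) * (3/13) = -13645135/1664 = -8200.20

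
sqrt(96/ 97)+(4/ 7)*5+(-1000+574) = -2962/ 7+4*sqrt(582)/ 97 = -422.15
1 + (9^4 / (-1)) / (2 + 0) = -3279.50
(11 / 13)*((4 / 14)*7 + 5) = 77 / 13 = 5.92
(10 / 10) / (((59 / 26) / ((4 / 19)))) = 104 / 1121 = 0.09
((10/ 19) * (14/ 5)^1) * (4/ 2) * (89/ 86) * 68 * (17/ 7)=411536/ 817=503.72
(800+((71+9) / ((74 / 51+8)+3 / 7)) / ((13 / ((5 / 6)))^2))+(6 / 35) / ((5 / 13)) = 250496351242 / 312933075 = 800.48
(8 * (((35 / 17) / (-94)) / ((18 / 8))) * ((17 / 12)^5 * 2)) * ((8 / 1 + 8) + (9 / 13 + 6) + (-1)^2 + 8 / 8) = -312786145 / 14253408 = -21.94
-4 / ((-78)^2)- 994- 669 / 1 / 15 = -7898558 / 7605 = -1038.60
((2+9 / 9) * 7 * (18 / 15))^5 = 31757969376 / 3125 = 10162550.20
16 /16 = 1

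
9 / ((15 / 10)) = 6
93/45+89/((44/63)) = 85469/660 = 129.50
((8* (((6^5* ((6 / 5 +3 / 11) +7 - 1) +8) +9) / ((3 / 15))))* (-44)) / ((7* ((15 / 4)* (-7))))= 409199488 / 735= 556734.00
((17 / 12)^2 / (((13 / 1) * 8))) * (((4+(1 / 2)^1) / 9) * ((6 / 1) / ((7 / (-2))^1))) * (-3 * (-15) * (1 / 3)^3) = -1445 / 52416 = -0.03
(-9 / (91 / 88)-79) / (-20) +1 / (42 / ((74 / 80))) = 96253 / 21840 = 4.41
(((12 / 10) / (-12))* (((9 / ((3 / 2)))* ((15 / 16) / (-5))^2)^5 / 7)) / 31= -14348907 / 74560632258560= -0.00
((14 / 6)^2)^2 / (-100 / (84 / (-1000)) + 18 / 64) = 537824 / 21605103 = 0.02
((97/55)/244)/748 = 97/10038160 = 0.00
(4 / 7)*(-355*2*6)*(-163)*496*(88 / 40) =432975689.14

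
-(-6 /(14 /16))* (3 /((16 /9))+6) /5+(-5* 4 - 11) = -716 /35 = -20.46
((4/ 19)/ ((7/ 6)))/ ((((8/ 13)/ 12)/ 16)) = 7488/ 133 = 56.30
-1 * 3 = -3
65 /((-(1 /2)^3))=-520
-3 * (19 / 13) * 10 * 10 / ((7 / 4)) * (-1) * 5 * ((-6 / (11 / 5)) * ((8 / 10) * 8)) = -21888000 / 1001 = -21866.13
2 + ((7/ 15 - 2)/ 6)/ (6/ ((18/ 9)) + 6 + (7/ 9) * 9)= 2857/ 1440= 1.98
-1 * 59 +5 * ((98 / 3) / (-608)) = -54053 / 912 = -59.27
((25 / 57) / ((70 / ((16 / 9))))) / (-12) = -0.00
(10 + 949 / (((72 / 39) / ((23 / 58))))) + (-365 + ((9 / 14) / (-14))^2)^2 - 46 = 133391.30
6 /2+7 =10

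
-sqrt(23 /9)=-sqrt(23) /3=-1.60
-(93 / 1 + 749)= -842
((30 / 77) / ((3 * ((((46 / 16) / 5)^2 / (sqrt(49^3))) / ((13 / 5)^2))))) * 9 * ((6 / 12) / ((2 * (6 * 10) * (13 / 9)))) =137592 / 5819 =23.65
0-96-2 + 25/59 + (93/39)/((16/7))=-1184653/12272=-96.53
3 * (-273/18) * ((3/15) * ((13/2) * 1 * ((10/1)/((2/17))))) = -20111/4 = -5027.75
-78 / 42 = -13 / 7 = -1.86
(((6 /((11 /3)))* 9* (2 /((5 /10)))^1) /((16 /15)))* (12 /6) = 1215 /11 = 110.45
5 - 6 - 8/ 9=-17/ 9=-1.89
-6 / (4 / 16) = -24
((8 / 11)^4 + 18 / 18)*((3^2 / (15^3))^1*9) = 56211 / 1830125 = 0.03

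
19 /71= 0.27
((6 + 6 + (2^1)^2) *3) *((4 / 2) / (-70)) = -48 / 35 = -1.37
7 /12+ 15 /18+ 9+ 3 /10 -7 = 223 /60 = 3.72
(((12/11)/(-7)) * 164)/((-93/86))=56416/2387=23.63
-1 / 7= -0.14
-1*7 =-7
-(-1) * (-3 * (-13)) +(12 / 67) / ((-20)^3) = 5225997 / 134000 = 39.00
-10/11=-0.91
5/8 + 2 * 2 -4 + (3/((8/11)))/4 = 53/32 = 1.66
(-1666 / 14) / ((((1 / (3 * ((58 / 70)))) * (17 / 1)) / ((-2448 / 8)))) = 26622 / 5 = 5324.40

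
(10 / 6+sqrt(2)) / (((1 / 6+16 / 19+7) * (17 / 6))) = 684 * sqrt(2) / 15521+1140 / 15521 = 0.14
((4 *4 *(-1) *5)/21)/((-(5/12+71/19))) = 6080/6629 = 0.92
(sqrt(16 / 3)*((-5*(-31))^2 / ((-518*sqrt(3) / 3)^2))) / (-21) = -0.03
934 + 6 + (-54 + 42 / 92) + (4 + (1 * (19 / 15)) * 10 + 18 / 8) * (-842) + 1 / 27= -9340672 / 621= -15041.34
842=842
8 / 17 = 0.47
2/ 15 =0.13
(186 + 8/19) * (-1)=-3542/19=-186.42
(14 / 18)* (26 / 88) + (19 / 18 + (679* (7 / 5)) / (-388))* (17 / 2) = -46027 / 3960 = -11.62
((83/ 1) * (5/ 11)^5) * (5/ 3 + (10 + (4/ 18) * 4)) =20.22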